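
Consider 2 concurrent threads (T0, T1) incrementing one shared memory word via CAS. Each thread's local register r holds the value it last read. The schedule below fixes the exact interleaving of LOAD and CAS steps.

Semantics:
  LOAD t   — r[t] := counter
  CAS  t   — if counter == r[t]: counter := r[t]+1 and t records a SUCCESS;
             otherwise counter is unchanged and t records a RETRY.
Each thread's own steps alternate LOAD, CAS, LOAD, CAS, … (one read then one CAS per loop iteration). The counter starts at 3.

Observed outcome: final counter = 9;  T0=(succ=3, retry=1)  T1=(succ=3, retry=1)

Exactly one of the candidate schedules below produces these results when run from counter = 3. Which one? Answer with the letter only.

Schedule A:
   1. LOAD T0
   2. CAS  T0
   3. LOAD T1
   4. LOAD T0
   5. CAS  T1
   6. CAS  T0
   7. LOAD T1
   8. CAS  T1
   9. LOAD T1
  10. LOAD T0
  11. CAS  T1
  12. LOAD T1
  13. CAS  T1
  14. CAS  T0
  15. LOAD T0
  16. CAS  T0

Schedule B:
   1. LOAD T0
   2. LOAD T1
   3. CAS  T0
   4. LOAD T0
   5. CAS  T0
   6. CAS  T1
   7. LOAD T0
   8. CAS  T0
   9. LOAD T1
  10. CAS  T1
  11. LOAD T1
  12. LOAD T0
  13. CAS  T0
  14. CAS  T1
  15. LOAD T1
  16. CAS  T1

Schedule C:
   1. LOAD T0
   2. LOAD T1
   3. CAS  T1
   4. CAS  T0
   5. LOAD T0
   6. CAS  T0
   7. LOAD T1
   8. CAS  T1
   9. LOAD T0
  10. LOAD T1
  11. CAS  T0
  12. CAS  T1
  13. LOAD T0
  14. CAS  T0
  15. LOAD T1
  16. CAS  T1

C

Simulating candidate C:
[1] T0.load  rd  (counter 3, T0.r 3)
[2] T1.load  rd  (counter 3, T1.r 3)
[3] T1.cas  hit  (counter 4, T1.r 3)
[4] T0.cas  miss  (counter 4, T0.r 3)
[5] T0.load  rd  (counter 4, T0.r 4)
[6] T0.cas  hit  (counter 5, T0.r 4)
[7] T1.load  rd  (counter 5, T1.r 5)
[8] T1.cas  hit  (counter 6, T1.r 5)
[9] T0.load  rd  (counter 6, T0.r 6)
[10] T1.load  rd  (counter 6, T1.r 6)
[11] T0.cas  hit  (counter 7, T0.r 6)
[12] T1.cas  miss  (counter 7, T1.r 6)
[13] T0.load  rd  (counter 7, T0.r 7)
[14] T0.cas  hit  (counter 8, T0.r 7)
[15] T1.load  rd  (counter 8, T1.r 8)
[16] T1.cas  hit  (counter 9, T1.r 8)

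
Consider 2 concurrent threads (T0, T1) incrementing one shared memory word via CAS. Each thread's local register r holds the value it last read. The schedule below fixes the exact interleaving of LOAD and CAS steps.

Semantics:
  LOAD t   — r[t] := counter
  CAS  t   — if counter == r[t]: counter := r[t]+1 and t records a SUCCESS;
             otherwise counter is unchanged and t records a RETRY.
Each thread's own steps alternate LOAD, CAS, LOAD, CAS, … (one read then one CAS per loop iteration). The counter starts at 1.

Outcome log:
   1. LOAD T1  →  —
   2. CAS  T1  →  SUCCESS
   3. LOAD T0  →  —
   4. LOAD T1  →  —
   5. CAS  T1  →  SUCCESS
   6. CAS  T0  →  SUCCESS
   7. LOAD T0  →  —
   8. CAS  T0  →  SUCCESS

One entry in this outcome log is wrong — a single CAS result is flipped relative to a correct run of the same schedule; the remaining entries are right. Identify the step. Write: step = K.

Reference trace:
#1 T1 reads 1
#2 T1 CAS(1→2) writes; counter now 2
#3 T0 reads 2
#4 T1 reads 2
#5 T1 CAS(2→3) writes; counter now 3
#6 T0 CAS(2→3) fails; counter now 3
#7 T0 reads 3
#8 T0 CAS(3→4) writes; counter now 4
Log disagrees first at step 6.

step = 6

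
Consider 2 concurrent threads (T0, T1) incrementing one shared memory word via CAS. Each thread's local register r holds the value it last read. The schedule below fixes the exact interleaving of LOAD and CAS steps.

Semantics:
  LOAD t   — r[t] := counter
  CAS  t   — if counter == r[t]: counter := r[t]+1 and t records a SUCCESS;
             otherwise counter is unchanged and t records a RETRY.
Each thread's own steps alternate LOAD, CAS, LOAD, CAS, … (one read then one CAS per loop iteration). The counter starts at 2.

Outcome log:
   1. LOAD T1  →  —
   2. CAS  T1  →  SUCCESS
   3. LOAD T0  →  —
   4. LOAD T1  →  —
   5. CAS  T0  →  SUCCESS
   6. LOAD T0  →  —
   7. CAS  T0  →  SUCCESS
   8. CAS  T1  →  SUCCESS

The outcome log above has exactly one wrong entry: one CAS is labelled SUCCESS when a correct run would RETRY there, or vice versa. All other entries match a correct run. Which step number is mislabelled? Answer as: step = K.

step = 8

Reference trace:
1. LOAD T1 → mem=2 r[T1]=2 [LOAD]
2. CAS T1 → mem=3 r[T1]=2 [OK]
3. LOAD T0 → mem=3 r[T0]=3 [LOAD]
4. LOAD T1 → mem=3 r[T1]=3 [LOAD]
5. CAS T0 → mem=4 r[T0]=3 [OK]
6. LOAD T0 → mem=4 r[T0]=4 [LOAD]
7. CAS T0 → mem=5 r[T0]=4 [OK]
8. CAS T1 → mem=5 r[T1]=3 [RETRY]
Flip is step 8.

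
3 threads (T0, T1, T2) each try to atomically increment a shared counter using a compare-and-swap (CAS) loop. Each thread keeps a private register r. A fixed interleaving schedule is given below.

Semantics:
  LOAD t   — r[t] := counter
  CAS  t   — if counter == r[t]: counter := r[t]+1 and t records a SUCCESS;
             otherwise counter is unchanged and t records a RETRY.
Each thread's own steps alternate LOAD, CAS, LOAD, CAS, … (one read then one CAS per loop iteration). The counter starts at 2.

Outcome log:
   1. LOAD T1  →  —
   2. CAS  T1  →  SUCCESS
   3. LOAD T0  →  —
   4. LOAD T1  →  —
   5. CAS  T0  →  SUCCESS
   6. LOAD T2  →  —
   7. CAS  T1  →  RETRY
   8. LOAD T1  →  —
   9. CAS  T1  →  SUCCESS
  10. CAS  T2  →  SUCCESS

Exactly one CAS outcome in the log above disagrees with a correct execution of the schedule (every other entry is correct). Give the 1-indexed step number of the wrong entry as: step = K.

Reference trace:
   1) LOAD T1:  M=2  r_T1=2
   2) CAS  T1:  M=3  r_T1=2 ✓
   3) LOAD T0:  M=3  r_T0=3
   4) LOAD T1:  M=3  r_T1=3
   5) CAS  T0:  M=4  r_T0=3 ✓
   6) LOAD T2:  M=4  r_T2=4
   7) CAS  T1:  M=4  r_T1=3 ✗
   8) LOAD T1:  M=4  r_T1=4
   9) CAS  T1:  M=5  r_T1=4 ✓
  10) CAS  T2:  M=5  r_T2=4 ✗
Flip is step 10.

step = 10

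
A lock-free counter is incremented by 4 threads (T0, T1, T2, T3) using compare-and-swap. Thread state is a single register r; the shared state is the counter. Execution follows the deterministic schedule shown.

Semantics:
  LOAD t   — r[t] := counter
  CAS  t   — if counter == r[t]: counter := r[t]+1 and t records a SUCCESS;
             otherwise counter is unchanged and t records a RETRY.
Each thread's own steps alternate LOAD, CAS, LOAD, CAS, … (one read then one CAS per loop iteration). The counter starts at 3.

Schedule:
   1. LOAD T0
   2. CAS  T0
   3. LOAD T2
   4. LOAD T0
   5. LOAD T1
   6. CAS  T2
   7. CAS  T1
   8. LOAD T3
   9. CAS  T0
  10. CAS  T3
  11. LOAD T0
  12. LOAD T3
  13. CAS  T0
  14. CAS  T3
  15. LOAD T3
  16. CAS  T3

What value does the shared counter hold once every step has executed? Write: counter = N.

1. LOAD T0 → mem=3 r[T0]=3 [LOAD]
2. CAS T0 → mem=4 r[T0]=3 [OK]
3. LOAD T2 → mem=4 r[T2]=4 [LOAD]
4. LOAD T0 → mem=4 r[T0]=4 [LOAD]
5. LOAD T1 → mem=4 r[T1]=4 [LOAD]
6. CAS T2 → mem=5 r[T2]=4 [OK]
7. CAS T1 → mem=5 r[T1]=4 [RETRY]
8. LOAD T3 → mem=5 r[T3]=5 [LOAD]
9. CAS T0 → mem=5 r[T0]=4 [RETRY]
10. CAS T3 → mem=6 r[T3]=5 [OK]
11. LOAD T0 → mem=6 r[T0]=6 [LOAD]
12. LOAD T3 → mem=6 r[T3]=6 [LOAD]
13. CAS T0 → mem=7 r[T0]=6 [OK]
14. CAS T3 → mem=7 r[T3]=6 [RETRY]
15. LOAD T3 → mem=7 r[T3]=7 [LOAD]
16. CAS T3 → mem=8 r[T3]=7 [OK]

counter = 8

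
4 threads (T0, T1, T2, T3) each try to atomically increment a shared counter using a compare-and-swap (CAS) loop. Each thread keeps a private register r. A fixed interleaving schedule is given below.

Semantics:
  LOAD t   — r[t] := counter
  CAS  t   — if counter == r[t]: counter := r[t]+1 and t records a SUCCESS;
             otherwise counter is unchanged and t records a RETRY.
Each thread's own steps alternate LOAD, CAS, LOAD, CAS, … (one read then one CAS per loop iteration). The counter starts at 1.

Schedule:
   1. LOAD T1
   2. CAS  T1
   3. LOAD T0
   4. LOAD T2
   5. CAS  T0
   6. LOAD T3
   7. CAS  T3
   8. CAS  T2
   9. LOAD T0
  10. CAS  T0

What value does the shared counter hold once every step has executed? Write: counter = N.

   1) LOAD T1:  M=1  r_T1=1
   2) CAS  T1:  M=2  r_T1=1 ✓
   3) LOAD T0:  M=2  r_T0=2
   4) LOAD T2:  M=2  r_T2=2
   5) CAS  T0:  M=3  r_T0=2 ✓
   6) LOAD T3:  M=3  r_T3=3
   7) CAS  T3:  M=4  r_T3=3 ✓
   8) CAS  T2:  M=4  r_T2=2 ✗
   9) LOAD T0:  M=4  r_T0=4
  10) CAS  T0:  M=5  r_T0=4 ✓

counter = 5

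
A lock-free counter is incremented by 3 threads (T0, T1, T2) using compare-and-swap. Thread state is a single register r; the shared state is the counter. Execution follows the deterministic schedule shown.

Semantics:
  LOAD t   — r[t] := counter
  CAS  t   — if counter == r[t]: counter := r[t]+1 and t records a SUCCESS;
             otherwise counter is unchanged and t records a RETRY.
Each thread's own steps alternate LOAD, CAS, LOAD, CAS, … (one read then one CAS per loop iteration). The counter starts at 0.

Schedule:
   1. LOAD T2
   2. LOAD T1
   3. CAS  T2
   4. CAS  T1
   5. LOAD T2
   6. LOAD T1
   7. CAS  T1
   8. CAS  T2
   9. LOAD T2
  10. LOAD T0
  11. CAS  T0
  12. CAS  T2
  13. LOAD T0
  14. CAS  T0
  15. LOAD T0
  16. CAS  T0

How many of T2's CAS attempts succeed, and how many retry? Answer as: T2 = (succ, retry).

   1) LOAD T2:  M=0  r_T2=0
   2) LOAD T1:  M=0  r_T1=0
   3) CAS  T2:  M=1  r_T2=0 ✓
   4) CAS  T1:  M=1  r_T1=0 ✗
   5) LOAD T2:  M=1  r_T2=1
   6) LOAD T1:  M=1  r_T1=1
   7) CAS  T1:  M=2  r_T1=1 ✓
   8) CAS  T2:  M=2  r_T2=1 ✗
   9) LOAD T2:  M=2  r_T2=2
  10) LOAD T0:  M=2  r_T0=2
  11) CAS  T0:  M=3  r_T0=2 ✓
  12) CAS  T2:  M=3  r_T2=2 ✗
  13) LOAD T0:  M=3  r_T0=3
  14) CAS  T0:  M=4  r_T0=3 ✓
  15) LOAD T0:  M=4  r_T0=4
  16) CAS  T0:  M=5  r_T0=4 ✓

T2 = (1, 2)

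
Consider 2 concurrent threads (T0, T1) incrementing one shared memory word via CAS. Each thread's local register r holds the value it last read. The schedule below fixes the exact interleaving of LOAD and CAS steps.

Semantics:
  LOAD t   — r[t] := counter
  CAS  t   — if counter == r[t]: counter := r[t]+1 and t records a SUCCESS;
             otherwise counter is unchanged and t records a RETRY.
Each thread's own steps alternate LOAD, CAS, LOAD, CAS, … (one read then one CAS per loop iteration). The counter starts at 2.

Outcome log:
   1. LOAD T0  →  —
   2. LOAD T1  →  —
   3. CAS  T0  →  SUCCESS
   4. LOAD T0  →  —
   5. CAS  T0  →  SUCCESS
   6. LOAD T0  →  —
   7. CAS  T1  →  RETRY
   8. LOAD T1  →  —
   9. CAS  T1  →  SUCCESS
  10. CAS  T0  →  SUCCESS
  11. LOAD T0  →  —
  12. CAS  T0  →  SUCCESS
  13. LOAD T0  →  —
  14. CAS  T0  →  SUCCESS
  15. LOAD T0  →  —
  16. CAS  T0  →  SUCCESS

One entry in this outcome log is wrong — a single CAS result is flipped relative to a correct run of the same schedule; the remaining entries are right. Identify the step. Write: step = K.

step = 10

Correct run:
step 1: T0 LOAD ⇒ load; ctr=2 reg=2
step 2: T1 LOAD ⇒ load; ctr=2 reg=2
step 3: T0 CAS ⇒ ok; ctr=3 reg=2
step 4: T0 LOAD ⇒ load; ctr=3 reg=3
step 5: T0 CAS ⇒ ok; ctr=4 reg=3
step 6: T0 LOAD ⇒ load; ctr=4 reg=4
step 7: T1 CAS ⇒ retry; ctr=4 reg=2
step 8: T1 LOAD ⇒ load; ctr=4 reg=4
step 9: T1 CAS ⇒ ok; ctr=5 reg=4
step 10: T0 CAS ⇒ retry; ctr=5 reg=4
step 11: T0 LOAD ⇒ load; ctr=5 reg=5
step 12: T0 CAS ⇒ ok; ctr=6 reg=5
step 13: T0 LOAD ⇒ load; ctr=6 reg=6
step 14: T0 CAS ⇒ ok; ctr=7 reg=6
step 15: T0 LOAD ⇒ load; ctr=7 reg=7
step 16: T0 CAS ⇒ ok; ctr=8 reg=7
Mismatch at 10.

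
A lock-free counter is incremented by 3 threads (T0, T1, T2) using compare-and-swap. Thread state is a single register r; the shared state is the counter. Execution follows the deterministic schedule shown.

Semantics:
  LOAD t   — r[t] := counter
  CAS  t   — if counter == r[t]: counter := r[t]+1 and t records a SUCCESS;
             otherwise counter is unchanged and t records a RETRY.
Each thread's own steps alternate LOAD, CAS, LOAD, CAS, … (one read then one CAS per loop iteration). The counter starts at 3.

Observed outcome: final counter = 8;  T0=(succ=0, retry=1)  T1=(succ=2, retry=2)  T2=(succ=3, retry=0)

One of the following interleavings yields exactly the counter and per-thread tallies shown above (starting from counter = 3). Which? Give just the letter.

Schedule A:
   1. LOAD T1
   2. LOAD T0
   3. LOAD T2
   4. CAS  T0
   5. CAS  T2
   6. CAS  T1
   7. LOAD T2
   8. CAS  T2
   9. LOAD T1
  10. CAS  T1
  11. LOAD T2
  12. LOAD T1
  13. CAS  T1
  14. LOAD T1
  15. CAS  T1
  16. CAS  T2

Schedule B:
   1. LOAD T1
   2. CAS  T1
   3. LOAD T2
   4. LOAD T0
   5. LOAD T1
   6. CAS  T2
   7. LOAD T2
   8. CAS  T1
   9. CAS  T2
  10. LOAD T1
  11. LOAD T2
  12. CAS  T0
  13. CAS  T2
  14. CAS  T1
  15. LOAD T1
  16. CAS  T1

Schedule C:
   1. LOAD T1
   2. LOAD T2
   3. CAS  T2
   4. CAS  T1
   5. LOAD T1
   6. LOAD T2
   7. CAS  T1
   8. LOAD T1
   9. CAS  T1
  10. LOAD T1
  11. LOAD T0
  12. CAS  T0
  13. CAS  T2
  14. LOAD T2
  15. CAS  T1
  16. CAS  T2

Run B:
T1 LOAD — after: cnt=3, r=3 — load
T1 CAS — after: cnt=4, r=3 — ok
T2 LOAD — after: cnt=4, r=4 — load
T0 LOAD — after: cnt=4, r=4 — load
T1 LOAD — after: cnt=4, r=4 — load
T2 CAS — after: cnt=5, r=4 — ok
T2 LOAD — after: cnt=5, r=5 — load
T1 CAS — after: cnt=5, r=4 — retry
T2 CAS — after: cnt=6, r=5 — ok
T1 LOAD — after: cnt=6, r=6 — load
T2 LOAD — after: cnt=6, r=6 — load
T0 CAS — after: cnt=6, r=4 — retry
T2 CAS — after: cnt=7, r=6 — ok
T1 CAS — after: cnt=7, r=6 — retry
T1 LOAD — after: cnt=7, r=7 — load
T1 CAS — after: cnt=8, r=7 — ok

B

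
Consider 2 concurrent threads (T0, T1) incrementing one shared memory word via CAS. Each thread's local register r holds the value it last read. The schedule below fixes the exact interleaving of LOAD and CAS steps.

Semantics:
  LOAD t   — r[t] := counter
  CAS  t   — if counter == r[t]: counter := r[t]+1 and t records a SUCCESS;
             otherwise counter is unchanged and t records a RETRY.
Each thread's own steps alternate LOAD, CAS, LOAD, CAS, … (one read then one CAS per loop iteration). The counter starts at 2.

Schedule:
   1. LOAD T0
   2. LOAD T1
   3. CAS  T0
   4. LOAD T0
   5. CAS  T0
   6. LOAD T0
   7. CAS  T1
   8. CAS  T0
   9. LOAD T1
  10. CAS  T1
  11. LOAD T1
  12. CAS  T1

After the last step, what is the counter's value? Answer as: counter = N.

counter = 7

1. LOAD T0 → mem=2 r[T0]=2 [LOAD]
2. LOAD T1 → mem=2 r[T1]=2 [LOAD]
3. CAS T0 → mem=3 r[T0]=2 [OK]
4. LOAD T0 → mem=3 r[T0]=3 [LOAD]
5. CAS T0 → mem=4 r[T0]=3 [OK]
6. LOAD T0 → mem=4 r[T0]=4 [LOAD]
7. CAS T1 → mem=4 r[T1]=2 [RETRY]
8. CAS T0 → mem=5 r[T0]=4 [OK]
9. LOAD T1 → mem=5 r[T1]=5 [LOAD]
10. CAS T1 → mem=6 r[T1]=5 [OK]
11. LOAD T1 → mem=6 r[T1]=6 [LOAD]
12. CAS T1 → mem=7 r[T1]=6 [OK]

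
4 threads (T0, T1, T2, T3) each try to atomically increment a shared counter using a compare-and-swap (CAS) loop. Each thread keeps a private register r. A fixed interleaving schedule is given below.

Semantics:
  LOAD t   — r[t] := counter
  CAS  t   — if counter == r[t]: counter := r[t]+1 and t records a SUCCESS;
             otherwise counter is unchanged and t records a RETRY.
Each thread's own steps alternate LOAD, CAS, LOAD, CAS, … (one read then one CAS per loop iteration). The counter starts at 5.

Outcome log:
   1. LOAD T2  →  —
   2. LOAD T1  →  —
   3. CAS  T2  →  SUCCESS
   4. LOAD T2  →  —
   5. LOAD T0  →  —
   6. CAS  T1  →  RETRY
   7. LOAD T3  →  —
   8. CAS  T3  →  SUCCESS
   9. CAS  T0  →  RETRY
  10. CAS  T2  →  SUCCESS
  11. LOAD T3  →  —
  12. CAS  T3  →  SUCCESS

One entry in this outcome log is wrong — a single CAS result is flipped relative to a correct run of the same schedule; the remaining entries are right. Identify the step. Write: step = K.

step = 10

Re-executing:
[1] T2.load  rd  (counter 5, T2.r 5)
[2] T1.load  rd  (counter 5, T1.r 5)
[3] T2.cas  hit  (counter 6, T2.r 5)
[4] T2.load  rd  (counter 6, T2.r 6)
[5] T0.load  rd  (counter 6, T0.r 6)
[6] T1.cas  miss  (counter 6, T1.r 5)
[7] T3.load  rd  (counter 6, T3.r 6)
[8] T3.cas  hit  (counter 7, T3.r 6)
[9] T0.cas  miss  (counter 7, T0.r 6)
[10] T2.cas  miss  (counter 7, T2.r 6)
[11] T3.load  rd  (counter 7, T3.r 7)
[12] T3.cas  hit  (counter 8, T3.r 7)
Mismatch at 10.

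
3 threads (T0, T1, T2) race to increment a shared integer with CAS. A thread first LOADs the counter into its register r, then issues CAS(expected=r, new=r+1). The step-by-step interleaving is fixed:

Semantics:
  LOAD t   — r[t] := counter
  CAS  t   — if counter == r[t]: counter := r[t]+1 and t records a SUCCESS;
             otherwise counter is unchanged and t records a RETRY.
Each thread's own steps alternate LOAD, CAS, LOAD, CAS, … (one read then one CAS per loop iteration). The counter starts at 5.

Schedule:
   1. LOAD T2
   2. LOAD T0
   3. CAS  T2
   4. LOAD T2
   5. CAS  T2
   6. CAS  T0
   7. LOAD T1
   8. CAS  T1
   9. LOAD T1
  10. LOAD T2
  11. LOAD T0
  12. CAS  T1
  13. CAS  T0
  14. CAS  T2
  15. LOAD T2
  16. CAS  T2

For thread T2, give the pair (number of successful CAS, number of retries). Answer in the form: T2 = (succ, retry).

[1] T2.load  rd  (counter 5, T2.r 5)
[2] T0.load  rd  (counter 5, T0.r 5)
[3] T2.cas  hit  (counter 6, T2.r 5)
[4] T2.load  rd  (counter 6, T2.r 6)
[5] T2.cas  hit  (counter 7, T2.r 6)
[6] T0.cas  miss  (counter 7, T0.r 5)
[7] T1.load  rd  (counter 7, T1.r 7)
[8] T1.cas  hit  (counter 8, T1.r 7)
[9] T1.load  rd  (counter 8, T1.r 8)
[10] T2.load  rd  (counter 8, T2.r 8)
[11] T0.load  rd  (counter 8, T0.r 8)
[12] T1.cas  hit  (counter 9, T1.r 8)
[13] T0.cas  miss  (counter 9, T0.r 8)
[14] T2.cas  miss  (counter 9, T2.r 8)
[15] T2.load  rd  (counter 9, T2.r 9)
[16] T2.cas  hit  (counter 10, T2.r 9)

T2 = (3, 1)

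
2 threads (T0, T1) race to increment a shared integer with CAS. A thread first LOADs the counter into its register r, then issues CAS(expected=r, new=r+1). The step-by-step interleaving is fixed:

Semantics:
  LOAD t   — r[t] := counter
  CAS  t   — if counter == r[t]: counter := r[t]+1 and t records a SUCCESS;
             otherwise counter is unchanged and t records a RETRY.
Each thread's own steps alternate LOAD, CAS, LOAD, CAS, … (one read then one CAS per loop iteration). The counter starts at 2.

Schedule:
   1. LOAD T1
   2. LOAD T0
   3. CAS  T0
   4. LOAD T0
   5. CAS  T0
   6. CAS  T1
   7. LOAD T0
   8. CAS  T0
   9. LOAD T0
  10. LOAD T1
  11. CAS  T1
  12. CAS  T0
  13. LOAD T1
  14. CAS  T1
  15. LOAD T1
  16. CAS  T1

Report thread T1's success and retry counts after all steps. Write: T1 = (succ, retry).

T1 = (3, 1)

[1] T1.load  rd  (counter 2, T1.r 2)
[2] T0.load  rd  (counter 2, T0.r 2)
[3] T0.cas  hit  (counter 3, T0.r 2)
[4] T0.load  rd  (counter 3, T0.r 3)
[5] T0.cas  hit  (counter 4, T0.r 3)
[6] T1.cas  miss  (counter 4, T1.r 2)
[7] T0.load  rd  (counter 4, T0.r 4)
[8] T0.cas  hit  (counter 5, T0.r 4)
[9] T0.load  rd  (counter 5, T0.r 5)
[10] T1.load  rd  (counter 5, T1.r 5)
[11] T1.cas  hit  (counter 6, T1.r 5)
[12] T0.cas  miss  (counter 6, T0.r 5)
[13] T1.load  rd  (counter 6, T1.r 6)
[14] T1.cas  hit  (counter 7, T1.r 6)
[15] T1.load  rd  (counter 7, T1.r 7)
[16] T1.cas  hit  (counter 8, T1.r 7)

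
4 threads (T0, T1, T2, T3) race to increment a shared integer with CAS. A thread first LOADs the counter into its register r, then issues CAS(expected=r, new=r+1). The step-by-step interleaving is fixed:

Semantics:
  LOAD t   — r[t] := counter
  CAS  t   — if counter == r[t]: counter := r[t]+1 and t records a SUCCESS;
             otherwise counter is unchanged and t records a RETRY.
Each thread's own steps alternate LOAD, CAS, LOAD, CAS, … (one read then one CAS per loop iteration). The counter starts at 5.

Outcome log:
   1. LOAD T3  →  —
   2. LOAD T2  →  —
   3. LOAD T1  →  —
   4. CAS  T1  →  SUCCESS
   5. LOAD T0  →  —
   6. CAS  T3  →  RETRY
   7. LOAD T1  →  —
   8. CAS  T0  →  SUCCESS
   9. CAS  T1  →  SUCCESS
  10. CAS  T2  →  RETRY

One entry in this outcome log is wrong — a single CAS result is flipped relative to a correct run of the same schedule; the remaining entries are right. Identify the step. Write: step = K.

Reference trace:
1. LOAD T3 → mem=5 r[T3]=5 [LOAD]
2. LOAD T2 → mem=5 r[T2]=5 [LOAD]
3. LOAD T1 → mem=5 r[T1]=5 [LOAD]
4. CAS T1 → mem=6 r[T1]=5 [OK]
5. LOAD T0 → mem=6 r[T0]=6 [LOAD]
6. CAS T3 → mem=6 r[T3]=5 [RETRY]
7. LOAD T1 → mem=6 r[T1]=6 [LOAD]
8. CAS T0 → mem=7 r[T0]=6 [OK]
9. CAS T1 → mem=7 r[T1]=6 [RETRY]
10. CAS T2 → mem=7 r[T2]=5 [RETRY]
Mismatch at 9.

step = 9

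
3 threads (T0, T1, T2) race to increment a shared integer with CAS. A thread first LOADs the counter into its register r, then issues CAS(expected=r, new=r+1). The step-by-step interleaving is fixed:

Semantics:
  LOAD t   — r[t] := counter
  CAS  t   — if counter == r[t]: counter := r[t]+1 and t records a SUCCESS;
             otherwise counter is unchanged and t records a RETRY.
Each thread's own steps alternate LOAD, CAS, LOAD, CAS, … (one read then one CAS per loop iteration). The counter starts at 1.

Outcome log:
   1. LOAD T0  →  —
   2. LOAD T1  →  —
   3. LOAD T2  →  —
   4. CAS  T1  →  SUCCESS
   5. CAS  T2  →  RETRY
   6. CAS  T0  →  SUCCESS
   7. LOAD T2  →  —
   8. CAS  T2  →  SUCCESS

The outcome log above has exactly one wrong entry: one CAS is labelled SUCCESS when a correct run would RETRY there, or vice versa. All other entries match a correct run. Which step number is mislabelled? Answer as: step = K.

Reference trace:
T0 LOAD — after: cnt=1, r=1 — load
T1 LOAD — after: cnt=1, r=1 — load
T2 LOAD — after: cnt=1, r=1 — load
T1 CAS — after: cnt=2, r=1 — ok
T2 CAS — after: cnt=2, r=1 — retry
T0 CAS — after: cnt=2, r=1 — retry
T2 LOAD — after: cnt=2, r=2 — load
T2 CAS — after: cnt=3, r=2 — ok
Log disagrees first at step 6.

step = 6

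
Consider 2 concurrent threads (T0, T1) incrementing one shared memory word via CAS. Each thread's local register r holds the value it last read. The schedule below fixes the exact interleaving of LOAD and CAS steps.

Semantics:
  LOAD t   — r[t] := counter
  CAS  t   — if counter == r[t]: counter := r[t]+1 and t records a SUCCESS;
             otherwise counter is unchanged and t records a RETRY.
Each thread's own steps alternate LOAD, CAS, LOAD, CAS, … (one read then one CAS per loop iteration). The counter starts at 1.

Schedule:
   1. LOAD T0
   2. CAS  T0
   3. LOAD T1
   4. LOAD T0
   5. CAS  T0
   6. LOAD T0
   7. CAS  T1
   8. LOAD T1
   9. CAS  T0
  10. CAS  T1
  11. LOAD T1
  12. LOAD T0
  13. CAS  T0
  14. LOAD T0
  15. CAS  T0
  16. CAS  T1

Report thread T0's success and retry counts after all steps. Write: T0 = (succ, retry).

   1) LOAD T0:  M=1  r_T0=1
   2) CAS  T0:  M=2  r_T0=1 ✓
   3) LOAD T1:  M=2  r_T1=2
   4) LOAD T0:  M=2  r_T0=2
   5) CAS  T0:  M=3  r_T0=2 ✓
   6) LOAD T0:  M=3  r_T0=3
   7) CAS  T1:  M=3  r_T1=2 ✗
   8) LOAD T1:  M=3  r_T1=3
   9) CAS  T0:  M=4  r_T0=3 ✓
  10) CAS  T1:  M=4  r_T1=3 ✗
  11) LOAD T1:  M=4  r_T1=4
  12) LOAD T0:  M=4  r_T0=4
  13) CAS  T0:  M=5  r_T0=4 ✓
  14) LOAD T0:  M=5  r_T0=5
  15) CAS  T0:  M=6  r_T0=5 ✓
  16) CAS  T1:  M=6  r_T1=4 ✗

T0 = (5, 0)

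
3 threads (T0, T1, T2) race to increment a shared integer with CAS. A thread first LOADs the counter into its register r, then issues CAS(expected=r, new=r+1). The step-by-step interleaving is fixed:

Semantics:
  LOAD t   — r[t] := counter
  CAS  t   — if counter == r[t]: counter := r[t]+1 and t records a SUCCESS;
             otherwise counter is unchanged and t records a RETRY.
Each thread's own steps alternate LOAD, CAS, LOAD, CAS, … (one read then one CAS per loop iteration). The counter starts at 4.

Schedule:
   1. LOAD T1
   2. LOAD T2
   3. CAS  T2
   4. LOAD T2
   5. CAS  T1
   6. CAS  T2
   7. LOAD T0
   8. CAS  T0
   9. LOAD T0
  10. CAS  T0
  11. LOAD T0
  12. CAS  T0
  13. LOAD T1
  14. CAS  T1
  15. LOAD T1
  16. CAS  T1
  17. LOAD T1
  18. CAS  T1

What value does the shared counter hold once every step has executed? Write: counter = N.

step 1: T1 LOAD ⇒ load; ctr=4 reg=4
step 2: T2 LOAD ⇒ load; ctr=4 reg=4
step 3: T2 CAS ⇒ ok; ctr=5 reg=4
step 4: T2 LOAD ⇒ load; ctr=5 reg=5
step 5: T1 CAS ⇒ retry; ctr=5 reg=4
step 6: T2 CAS ⇒ ok; ctr=6 reg=5
step 7: T0 LOAD ⇒ load; ctr=6 reg=6
step 8: T0 CAS ⇒ ok; ctr=7 reg=6
step 9: T0 LOAD ⇒ load; ctr=7 reg=7
step 10: T0 CAS ⇒ ok; ctr=8 reg=7
step 11: T0 LOAD ⇒ load; ctr=8 reg=8
step 12: T0 CAS ⇒ ok; ctr=9 reg=8
step 13: T1 LOAD ⇒ load; ctr=9 reg=9
step 14: T1 CAS ⇒ ok; ctr=10 reg=9
step 15: T1 LOAD ⇒ load; ctr=10 reg=10
step 16: T1 CAS ⇒ ok; ctr=11 reg=10
step 17: T1 LOAD ⇒ load; ctr=11 reg=11
step 18: T1 CAS ⇒ ok; ctr=12 reg=11

counter = 12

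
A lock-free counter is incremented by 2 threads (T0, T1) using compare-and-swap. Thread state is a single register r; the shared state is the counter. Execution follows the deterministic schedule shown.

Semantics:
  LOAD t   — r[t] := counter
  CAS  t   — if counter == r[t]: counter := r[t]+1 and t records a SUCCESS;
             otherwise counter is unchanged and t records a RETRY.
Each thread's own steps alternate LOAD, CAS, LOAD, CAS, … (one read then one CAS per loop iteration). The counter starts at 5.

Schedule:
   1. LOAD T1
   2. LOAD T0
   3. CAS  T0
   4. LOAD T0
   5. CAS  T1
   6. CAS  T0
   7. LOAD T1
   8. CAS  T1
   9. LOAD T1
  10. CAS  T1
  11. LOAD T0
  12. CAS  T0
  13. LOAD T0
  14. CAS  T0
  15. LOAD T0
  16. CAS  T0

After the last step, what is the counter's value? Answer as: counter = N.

#1 T1 reads 5
#2 T0 reads 5
#3 T0 CAS(5→6) writes; counter now 6
#4 T0 reads 6
#5 T1 CAS(5→6) fails; counter now 6
#6 T0 CAS(6→7) writes; counter now 7
#7 T1 reads 7
#8 T1 CAS(7→8) writes; counter now 8
#9 T1 reads 8
#10 T1 CAS(8→9) writes; counter now 9
#11 T0 reads 9
#12 T0 CAS(9→10) writes; counter now 10
#13 T0 reads 10
#14 T0 CAS(10→11) writes; counter now 11
#15 T0 reads 11
#16 T0 CAS(11→12) writes; counter now 12

counter = 12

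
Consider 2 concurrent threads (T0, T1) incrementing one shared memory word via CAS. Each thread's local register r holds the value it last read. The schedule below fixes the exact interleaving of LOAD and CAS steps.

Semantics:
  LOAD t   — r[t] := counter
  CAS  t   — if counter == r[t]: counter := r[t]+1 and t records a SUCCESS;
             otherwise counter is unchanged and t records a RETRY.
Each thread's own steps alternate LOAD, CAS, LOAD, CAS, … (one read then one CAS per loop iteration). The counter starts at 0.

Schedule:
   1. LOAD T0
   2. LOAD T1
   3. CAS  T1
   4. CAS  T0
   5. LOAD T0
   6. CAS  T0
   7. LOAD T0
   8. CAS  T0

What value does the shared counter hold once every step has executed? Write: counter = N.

#1 T0 reads 0
#2 T1 reads 0
#3 T1 CAS(0→1) writes; counter now 1
#4 T0 CAS(0→1) fails; counter now 1
#5 T0 reads 1
#6 T0 CAS(1→2) writes; counter now 2
#7 T0 reads 2
#8 T0 CAS(2→3) writes; counter now 3

counter = 3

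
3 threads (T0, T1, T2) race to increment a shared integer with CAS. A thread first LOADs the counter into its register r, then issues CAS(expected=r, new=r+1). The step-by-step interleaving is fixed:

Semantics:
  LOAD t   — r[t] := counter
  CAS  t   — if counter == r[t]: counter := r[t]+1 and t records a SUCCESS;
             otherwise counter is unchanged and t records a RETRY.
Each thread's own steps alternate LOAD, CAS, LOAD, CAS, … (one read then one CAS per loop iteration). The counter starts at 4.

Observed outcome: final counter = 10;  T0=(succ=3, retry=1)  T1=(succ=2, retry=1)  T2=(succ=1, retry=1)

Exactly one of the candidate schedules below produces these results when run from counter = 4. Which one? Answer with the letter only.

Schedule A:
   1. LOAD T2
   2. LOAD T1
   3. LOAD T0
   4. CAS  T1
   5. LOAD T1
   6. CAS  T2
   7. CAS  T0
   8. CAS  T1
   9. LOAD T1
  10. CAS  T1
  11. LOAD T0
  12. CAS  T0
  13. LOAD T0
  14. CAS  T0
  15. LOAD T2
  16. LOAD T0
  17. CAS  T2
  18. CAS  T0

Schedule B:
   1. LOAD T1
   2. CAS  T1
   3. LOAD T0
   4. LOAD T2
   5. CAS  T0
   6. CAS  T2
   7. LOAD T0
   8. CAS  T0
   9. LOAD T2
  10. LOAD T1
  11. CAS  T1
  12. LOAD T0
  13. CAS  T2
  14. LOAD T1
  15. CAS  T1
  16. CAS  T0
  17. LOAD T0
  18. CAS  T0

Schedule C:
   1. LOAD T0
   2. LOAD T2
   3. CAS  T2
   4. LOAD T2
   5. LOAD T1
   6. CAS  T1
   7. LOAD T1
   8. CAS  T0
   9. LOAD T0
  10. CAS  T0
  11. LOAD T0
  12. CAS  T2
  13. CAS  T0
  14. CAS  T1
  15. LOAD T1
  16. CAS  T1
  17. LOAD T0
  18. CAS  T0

C

Run C:
#1 T0 reads 4
#2 T2 reads 4
#3 T2 CAS(4→5) writes; counter now 5
#4 T2 reads 5
#5 T1 reads 5
#6 T1 CAS(5→6) writes; counter now 6
#7 T1 reads 6
#8 T0 CAS(4→5) fails; counter now 6
#9 T0 reads 6
#10 T0 CAS(6→7) writes; counter now 7
#11 T0 reads 7
#12 T2 CAS(5→6) fails; counter now 7
#13 T0 CAS(7→8) writes; counter now 8
#14 T1 CAS(6→7) fails; counter now 8
#15 T1 reads 8
#16 T1 CAS(8→9) writes; counter now 9
#17 T0 reads 9
#18 T0 CAS(9→10) writes; counter now 10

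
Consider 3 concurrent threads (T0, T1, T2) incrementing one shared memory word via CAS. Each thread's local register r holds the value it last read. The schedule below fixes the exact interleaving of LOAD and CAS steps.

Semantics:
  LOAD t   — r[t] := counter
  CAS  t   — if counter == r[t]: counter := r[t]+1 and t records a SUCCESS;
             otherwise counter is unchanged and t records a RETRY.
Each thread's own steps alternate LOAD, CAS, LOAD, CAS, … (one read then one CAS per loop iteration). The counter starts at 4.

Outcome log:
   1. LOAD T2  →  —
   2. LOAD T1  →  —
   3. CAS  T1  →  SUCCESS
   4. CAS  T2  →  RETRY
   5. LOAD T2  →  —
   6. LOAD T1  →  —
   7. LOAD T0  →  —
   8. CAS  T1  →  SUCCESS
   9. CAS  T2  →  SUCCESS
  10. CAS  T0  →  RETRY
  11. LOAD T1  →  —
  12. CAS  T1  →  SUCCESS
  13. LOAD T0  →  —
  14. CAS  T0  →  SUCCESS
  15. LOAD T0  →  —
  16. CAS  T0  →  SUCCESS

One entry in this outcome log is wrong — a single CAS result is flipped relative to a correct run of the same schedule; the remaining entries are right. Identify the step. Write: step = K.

Correct run:
1. LOAD T2 → mem=4 r[T2]=4 [LOAD]
2. LOAD T1 → mem=4 r[T1]=4 [LOAD]
3. CAS T1 → mem=5 r[T1]=4 [OK]
4. CAS T2 → mem=5 r[T2]=4 [RETRY]
5. LOAD T2 → mem=5 r[T2]=5 [LOAD]
6. LOAD T1 → mem=5 r[T1]=5 [LOAD]
7. LOAD T0 → mem=5 r[T0]=5 [LOAD]
8. CAS T1 → mem=6 r[T1]=5 [OK]
9. CAS T2 → mem=6 r[T2]=5 [RETRY]
10. CAS T0 → mem=6 r[T0]=5 [RETRY]
11. LOAD T1 → mem=6 r[T1]=6 [LOAD]
12. CAS T1 → mem=7 r[T1]=6 [OK]
13. LOAD T0 → mem=7 r[T0]=7 [LOAD]
14. CAS T0 → mem=8 r[T0]=7 [OK]
15. LOAD T0 → mem=8 r[T0]=8 [LOAD]
16. CAS T0 → mem=9 r[T0]=8 [OK]
Flip is step 9.

step = 9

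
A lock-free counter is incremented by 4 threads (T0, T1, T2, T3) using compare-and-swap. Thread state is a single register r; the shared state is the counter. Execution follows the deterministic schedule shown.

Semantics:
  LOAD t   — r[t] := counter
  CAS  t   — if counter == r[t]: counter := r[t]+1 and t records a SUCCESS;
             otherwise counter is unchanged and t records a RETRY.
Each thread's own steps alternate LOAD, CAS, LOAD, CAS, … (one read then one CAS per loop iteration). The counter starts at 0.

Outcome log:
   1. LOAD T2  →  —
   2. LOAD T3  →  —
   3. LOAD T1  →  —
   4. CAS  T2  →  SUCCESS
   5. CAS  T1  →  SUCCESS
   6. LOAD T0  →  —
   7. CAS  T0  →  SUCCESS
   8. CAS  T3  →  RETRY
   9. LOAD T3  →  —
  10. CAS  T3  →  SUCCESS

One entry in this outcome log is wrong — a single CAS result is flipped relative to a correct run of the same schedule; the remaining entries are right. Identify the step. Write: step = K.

Re-executing:
#1 T2 reads 0
#2 T3 reads 0
#3 T1 reads 0
#4 T2 CAS(0→1) writes; counter now 1
#5 T1 CAS(0→1) fails; counter now 1
#6 T0 reads 1
#7 T0 CAS(1→2) writes; counter now 2
#8 T3 CAS(0→1) fails; counter now 2
#9 T3 reads 2
#10 T3 CAS(2→3) writes; counter now 3
Mismatch at 5.

step = 5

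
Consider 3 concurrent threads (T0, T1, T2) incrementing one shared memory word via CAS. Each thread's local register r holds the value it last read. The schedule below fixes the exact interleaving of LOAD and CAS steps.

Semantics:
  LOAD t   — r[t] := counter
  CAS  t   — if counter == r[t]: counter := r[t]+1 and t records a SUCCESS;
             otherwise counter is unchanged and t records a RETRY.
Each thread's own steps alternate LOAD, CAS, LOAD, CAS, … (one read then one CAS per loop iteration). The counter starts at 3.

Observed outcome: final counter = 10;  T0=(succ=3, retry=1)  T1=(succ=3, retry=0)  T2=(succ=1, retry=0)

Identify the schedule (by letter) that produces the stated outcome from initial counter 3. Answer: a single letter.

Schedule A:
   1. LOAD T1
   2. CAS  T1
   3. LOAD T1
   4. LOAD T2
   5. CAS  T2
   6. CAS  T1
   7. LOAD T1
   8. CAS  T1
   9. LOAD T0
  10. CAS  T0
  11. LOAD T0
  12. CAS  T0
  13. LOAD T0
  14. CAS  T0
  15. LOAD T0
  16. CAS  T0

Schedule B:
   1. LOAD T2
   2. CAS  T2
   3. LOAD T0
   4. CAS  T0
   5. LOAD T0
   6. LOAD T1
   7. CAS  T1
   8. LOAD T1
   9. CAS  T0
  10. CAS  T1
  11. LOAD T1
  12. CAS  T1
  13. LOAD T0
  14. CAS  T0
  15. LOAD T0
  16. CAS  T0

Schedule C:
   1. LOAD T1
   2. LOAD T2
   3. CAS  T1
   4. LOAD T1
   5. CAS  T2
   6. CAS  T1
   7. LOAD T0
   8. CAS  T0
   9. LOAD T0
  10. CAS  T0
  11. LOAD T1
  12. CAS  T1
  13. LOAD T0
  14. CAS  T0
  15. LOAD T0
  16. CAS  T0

Tracing schedule B:
   1) LOAD T2:  M=3  r_T2=3
   2) CAS  T2:  M=4  r_T2=3 ✓
   3) LOAD T0:  M=4  r_T0=4
   4) CAS  T0:  M=5  r_T0=4 ✓
   5) LOAD T0:  M=5  r_T0=5
   6) LOAD T1:  M=5  r_T1=5
   7) CAS  T1:  M=6  r_T1=5 ✓
   8) LOAD T1:  M=6  r_T1=6
   9) CAS  T0:  M=6  r_T0=5 ✗
  10) CAS  T1:  M=7  r_T1=6 ✓
  11) LOAD T1:  M=7  r_T1=7
  12) CAS  T1:  M=8  r_T1=7 ✓
  13) LOAD T0:  M=8  r_T0=8
  14) CAS  T0:  M=9  r_T0=8 ✓
  15) LOAD T0:  M=9  r_T0=9
  16) CAS  T0:  M=10  r_T0=9 ✓

B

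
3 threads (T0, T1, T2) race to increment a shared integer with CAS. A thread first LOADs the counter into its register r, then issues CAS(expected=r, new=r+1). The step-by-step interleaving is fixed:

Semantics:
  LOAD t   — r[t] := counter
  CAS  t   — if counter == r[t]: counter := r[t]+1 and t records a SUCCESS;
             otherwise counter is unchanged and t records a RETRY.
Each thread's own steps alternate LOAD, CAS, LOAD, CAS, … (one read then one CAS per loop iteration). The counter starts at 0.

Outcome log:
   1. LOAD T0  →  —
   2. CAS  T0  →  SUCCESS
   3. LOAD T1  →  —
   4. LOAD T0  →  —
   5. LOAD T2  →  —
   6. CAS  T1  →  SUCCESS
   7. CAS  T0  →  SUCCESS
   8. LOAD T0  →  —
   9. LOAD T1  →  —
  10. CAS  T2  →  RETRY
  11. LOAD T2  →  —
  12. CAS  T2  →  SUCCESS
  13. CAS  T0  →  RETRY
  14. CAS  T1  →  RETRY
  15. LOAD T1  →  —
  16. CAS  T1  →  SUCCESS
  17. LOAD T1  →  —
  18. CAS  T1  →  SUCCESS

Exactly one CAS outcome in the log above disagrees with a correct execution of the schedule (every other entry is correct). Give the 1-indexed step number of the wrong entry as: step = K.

step = 7

Re-executing:
[1] T0.load  rd  (counter 0, T0.r 0)
[2] T0.cas  hit  (counter 1, T0.r 0)
[3] T1.load  rd  (counter 1, T1.r 1)
[4] T0.load  rd  (counter 1, T0.r 1)
[5] T2.load  rd  (counter 1, T2.r 1)
[6] T1.cas  hit  (counter 2, T1.r 1)
[7] T0.cas  miss  (counter 2, T0.r 1)
[8] T0.load  rd  (counter 2, T0.r 2)
[9] T1.load  rd  (counter 2, T1.r 2)
[10] T2.cas  miss  (counter 2, T2.r 1)
[11] T2.load  rd  (counter 2, T2.r 2)
[12] T2.cas  hit  (counter 3, T2.r 2)
[13] T0.cas  miss  (counter 3, T0.r 2)
[14] T1.cas  miss  (counter 3, T1.r 2)
[15] T1.load  rd  (counter 3, T1.r 3)
[16] T1.cas  hit  (counter 4, T1.r 3)
[17] T1.load  rd  (counter 4, T1.r 4)
[18] T1.cas  hit  (counter 5, T1.r 4)
Flip is step 7.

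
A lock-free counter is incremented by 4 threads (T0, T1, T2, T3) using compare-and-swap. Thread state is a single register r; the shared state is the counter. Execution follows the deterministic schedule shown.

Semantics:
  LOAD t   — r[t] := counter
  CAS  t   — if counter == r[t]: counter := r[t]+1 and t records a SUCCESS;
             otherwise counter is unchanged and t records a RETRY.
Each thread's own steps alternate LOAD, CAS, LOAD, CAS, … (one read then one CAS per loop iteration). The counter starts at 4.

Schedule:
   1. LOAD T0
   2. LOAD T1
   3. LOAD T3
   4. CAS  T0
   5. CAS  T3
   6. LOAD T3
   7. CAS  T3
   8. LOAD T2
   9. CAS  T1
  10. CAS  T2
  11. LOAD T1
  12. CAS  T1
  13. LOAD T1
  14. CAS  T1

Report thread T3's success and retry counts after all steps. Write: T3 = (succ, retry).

T3 = (1, 1)

#1 T0 reads 4
#2 T1 reads 4
#3 T3 reads 4
#4 T0 CAS(4→5) writes; counter now 5
#5 T3 CAS(4→5) fails; counter now 5
#6 T3 reads 5
#7 T3 CAS(5→6) writes; counter now 6
#8 T2 reads 6
#9 T1 CAS(4→5) fails; counter now 6
#10 T2 CAS(6→7) writes; counter now 7
#11 T1 reads 7
#12 T1 CAS(7→8) writes; counter now 8
#13 T1 reads 8
#14 T1 CAS(8→9) writes; counter now 9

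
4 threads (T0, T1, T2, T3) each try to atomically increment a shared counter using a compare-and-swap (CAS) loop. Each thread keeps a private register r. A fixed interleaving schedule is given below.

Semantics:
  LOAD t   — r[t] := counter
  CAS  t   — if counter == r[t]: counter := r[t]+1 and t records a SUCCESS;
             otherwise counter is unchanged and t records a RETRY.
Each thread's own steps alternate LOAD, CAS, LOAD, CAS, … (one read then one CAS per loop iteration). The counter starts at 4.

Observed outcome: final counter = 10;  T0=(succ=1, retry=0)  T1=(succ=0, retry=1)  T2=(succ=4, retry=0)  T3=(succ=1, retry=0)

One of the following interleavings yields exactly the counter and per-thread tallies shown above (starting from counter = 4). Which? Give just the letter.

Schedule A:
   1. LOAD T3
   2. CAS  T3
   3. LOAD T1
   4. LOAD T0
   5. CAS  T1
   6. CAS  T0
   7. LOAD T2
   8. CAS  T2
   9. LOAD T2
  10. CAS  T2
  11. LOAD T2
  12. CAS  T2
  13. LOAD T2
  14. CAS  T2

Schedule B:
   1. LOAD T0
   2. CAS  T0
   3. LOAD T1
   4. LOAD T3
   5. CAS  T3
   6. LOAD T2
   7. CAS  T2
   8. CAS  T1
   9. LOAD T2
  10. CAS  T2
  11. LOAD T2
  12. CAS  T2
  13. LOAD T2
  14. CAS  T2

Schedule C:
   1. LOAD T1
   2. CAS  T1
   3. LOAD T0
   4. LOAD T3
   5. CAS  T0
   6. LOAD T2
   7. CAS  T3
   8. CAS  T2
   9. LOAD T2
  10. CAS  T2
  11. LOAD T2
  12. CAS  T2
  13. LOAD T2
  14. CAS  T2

B

Tracing schedule B:
[1] T0.load  rd  (counter 4, T0.r 4)
[2] T0.cas  hit  (counter 5, T0.r 4)
[3] T1.load  rd  (counter 5, T1.r 5)
[4] T3.load  rd  (counter 5, T3.r 5)
[5] T3.cas  hit  (counter 6, T3.r 5)
[6] T2.load  rd  (counter 6, T2.r 6)
[7] T2.cas  hit  (counter 7, T2.r 6)
[8] T1.cas  miss  (counter 7, T1.r 5)
[9] T2.load  rd  (counter 7, T2.r 7)
[10] T2.cas  hit  (counter 8, T2.r 7)
[11] T2.load  rd  (counter 8, T2.r 8)
[12] T2.cas  hit  (counter 9, T2.r 8)
[13] T2.load  rd  (counter 9, T2.r 9)
[14] T2.cas  hit  (counter 10, T2.r 9)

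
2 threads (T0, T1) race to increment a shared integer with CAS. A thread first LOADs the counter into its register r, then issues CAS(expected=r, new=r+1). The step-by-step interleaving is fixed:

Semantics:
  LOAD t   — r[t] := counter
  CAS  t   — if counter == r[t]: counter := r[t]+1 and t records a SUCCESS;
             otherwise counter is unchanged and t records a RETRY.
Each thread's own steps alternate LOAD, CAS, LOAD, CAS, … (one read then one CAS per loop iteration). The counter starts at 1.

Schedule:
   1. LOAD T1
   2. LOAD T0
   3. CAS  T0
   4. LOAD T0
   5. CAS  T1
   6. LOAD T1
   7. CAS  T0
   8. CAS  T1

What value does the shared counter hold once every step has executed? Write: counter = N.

counter = 3

   1) LOAD T1:  M=1  r_T1=1
   2) LOAD T0:  M=1  r_T0=1
   3) CAS  T0:  M=2  r_T0=1 ✓
   4) LOAD T0:  M=2  r_T0=2
   5) CAS  T1:  M=2  r_T1=1 ✗
   6) LOAD T1:  M=2  r_T1=2
   7) CAS  T0:  M=3  r_T0=2 ✓
   8) CAS  T1:  M=3  r_T1=2 ✗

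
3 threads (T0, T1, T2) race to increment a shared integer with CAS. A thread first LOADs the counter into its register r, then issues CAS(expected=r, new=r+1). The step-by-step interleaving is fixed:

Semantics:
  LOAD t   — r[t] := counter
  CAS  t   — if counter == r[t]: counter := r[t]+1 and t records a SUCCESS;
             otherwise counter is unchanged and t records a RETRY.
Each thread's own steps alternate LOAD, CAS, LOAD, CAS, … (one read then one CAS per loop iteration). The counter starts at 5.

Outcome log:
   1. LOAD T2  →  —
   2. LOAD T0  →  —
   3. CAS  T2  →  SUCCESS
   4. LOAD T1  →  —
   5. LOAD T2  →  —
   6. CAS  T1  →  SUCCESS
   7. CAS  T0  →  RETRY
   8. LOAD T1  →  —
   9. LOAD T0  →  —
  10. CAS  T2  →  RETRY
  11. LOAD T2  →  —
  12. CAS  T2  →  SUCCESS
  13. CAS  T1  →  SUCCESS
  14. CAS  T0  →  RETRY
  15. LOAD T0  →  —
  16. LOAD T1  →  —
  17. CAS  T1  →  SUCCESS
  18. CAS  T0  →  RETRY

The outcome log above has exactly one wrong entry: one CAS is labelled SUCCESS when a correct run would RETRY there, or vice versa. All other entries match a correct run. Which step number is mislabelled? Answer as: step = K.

step = 13

Correct run:
T2 LOAD — after: cnt=5, r=5 — load
T0 LOAD — after: cnt=5, r=5 — load
T2 CAS — after: cnt=6, r=5 — ok
T1 LOAD — after: cnt=6, r=6 — load
T2 LOAD — after: cnt=6, r=6 — load
T1 CAS — after: cnt=7, r=6 — ok
T0 CAS — after: cnt=7, r=5 — retry
T1 LOAD — after: cnt=7, r=7 — load
T0 LOAD — after: cnt=7, r=7 — load
T2 CAS — after: cnt=7, r=6 — retry
T2 LOAD — after: cnt=7, r=7 — load
T2 CAS — after: cnt=8, r=7 — ok
T1 CAS — after: cnt=8, r=7 — retry
T0 CAS — after: cnt=8, r=7 — retry
T0 LOAD — after: cnt=8, r=8 — load
T1 LOAD — after: cnt=8, r=8 — load
T1 CAS — after: cnt=9, r=8 — ok
T0 CAS — after: cnt=9, r=8 — retry
Mismatch at 13.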